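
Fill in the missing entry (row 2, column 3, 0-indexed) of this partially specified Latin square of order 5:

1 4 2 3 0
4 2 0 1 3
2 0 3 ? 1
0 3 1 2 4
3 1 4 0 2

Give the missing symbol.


Row 2 contains symbols [0, 1, 2, 3] — missing [4].
Column 3 contains symbols [0, 1, 2, 3] — missing [4].
The missing symbol must appear in both missing sets; intersection = [4].
Therefore the hidden value is 4.

Missing value = 4.


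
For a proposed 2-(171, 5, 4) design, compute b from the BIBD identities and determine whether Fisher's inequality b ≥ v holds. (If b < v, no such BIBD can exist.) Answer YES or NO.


r = λ(v − 1)/(k − 1) = 4·170/4 = 170.
b = vr/k = 171·170/5 = 5814.
Fisher's inequality: b ≥ v ⇔ 5814 ≥ 171? YES.

YES


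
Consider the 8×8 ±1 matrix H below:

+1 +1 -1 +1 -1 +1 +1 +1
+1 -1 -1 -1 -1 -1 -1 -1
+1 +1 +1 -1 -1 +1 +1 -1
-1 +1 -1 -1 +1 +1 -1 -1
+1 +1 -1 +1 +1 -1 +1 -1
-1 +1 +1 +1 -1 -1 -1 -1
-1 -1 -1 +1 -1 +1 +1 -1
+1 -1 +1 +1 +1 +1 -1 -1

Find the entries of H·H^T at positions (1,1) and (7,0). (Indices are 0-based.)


Row 0 of H: [1, 1, -1, 1, -1, 1, 1, 1].
Row 1 of H: [1, -1, -1, -1, -1, -1, -1, -1].
Row 7 of H: [1, -1, 1, 1, 1, 1, -1, -1].
(H·H^T)[1][1] = Σ_j H[1][j]·H[1][j] = (1)² + (-1)² + (-1)² + (-1)² + (-1)² + (-1)² + (-1)² + (-1)² = 1 + 1 + 1 + 1 + 1 + 1 + 1 + 1 = 8.
(H·H^T)[7][0] = Σ_j H[7][j]·H[0][j] = (1)·(1) + (-1)·(1) + (1)·(-1) + (1)·(1) + (1)·(-1) + (1)·(1) + (-1)·(1) + (-1)·(1) = 1 + -1 + -1 + 1 + -1 + 1 + -1 + -1 = -2.
Rows 7 and 0 are not orthogonal (dot product = -2 ≠ 0), so H is not a Hadamard matrix.

(1,1) entry = 8; (7,0) entry = -2.


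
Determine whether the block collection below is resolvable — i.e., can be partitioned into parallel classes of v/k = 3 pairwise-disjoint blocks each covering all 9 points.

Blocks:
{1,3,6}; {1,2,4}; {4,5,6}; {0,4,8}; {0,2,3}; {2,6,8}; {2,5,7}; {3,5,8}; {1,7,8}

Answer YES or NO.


v = 9, block size k = 3, number of blocks = 9.
For resolvability, blocks must partition into parallel classes of size v/k = 3.
Total blocks must therefore be a multiple of 3: 9 = 3·3 + 0 ⇒ divisible ✓.
Consider block {1,2,4}. The only other block(s) in the collection disjoint from it are {3,5,8} — just 1 block(s). Any parallel class containing {1,2,4} would need 2 other blocks each disjoint from it, so no parallel class of size 3 can contain {1,2,4}.
Since every block must belong to some parallel class in a resolution, the collection cannot be partitioned into parallel classes.
Resolvable? NO.

NO


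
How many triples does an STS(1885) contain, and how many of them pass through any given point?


An STS(v) is a 2-(v, 3, 1) BIBD: block size k = 3, λ = 1.
Replication: r(k − 1) = λ(v − 1) ⇒ r·2 = 1885 − 1 = 1884 ⇒ r = 942.
Block count: bk = vr ⇒ b·3 = 1885·942 = 1775670 ⇒ b = 591890.

r = 942, b = 591890.


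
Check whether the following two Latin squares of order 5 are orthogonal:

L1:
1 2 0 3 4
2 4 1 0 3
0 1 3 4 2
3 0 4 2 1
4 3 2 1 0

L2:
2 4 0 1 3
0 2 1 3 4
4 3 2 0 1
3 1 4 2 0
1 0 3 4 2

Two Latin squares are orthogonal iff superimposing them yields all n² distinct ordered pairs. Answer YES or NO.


Form the n² = 25 superimposed pairs (L1[i][j], L2[i][j]), row by row (rows and columns indexed from 0):
row 0: (1,2) (2,4) (0,0) (3,1) (4,3)
row 1: (2,0) (4,2) (1,1) (0,3) (3,4)
row 2: (0,4) (1,3) (3,2) (4,0) (2,1)
row 3: (3,3) (0,1) (4,4) (2,2) (1,0)
row 4: (4,1) (3,0) (2,3) (1,4) (0,2)
Orthogonality requires all 25 pairs distinct.
Check by first coordinate: for each symbol s of L1, list the L2 entries in the n cells where L1 = s; they must all differ.
  L1 = 0: L2 entries (in reading order) 0, 3, 4, 1, 2 — all 5 distinct ✓
  L1 = 1: L2 entries (in reading order) 2, 1, 3, 0, 4 — all 5 distinct ✓
  L1 = 2: L2 entries (in reading order) 4, 0, 1, 2, 3 — all 5 distinct ✓
  L1 = 3: L2 entries (in reading order) 1, 4, 2, 3, 0 — all 5 distinct ✓
  L1 = 4: L2 entries (in reading order) 3, 2, 0, 4, 1 — all 5 distinct ✓
Every symbol of L1 meets every symbol of L2 exactly once, so all 25 pairs are distinct (25 of 25).
Conclusion: YES.

YES


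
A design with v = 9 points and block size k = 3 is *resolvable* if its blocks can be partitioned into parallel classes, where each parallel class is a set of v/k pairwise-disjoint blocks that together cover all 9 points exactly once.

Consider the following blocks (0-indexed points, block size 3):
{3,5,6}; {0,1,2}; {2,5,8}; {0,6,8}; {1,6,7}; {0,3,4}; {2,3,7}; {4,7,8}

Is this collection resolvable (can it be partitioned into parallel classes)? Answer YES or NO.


v = 9, block size k = 3, number of blocks = 8.
For resolvability, blocks must partition into parallel classes of size v/k = 3.
Total blocks must therefore be a multiple of 3: 8 = 3·2 + 2 ⇒ not divisible ✗.
Resolvable? NO.

NO


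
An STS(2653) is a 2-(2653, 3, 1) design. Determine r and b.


An STS(v) is a 2-(v, 3, 1) BIBD: block size k = 3, λ = 1.
Replication: r(k − 1) = λ(v − 1) ⇒ r·2 = 2653 − 1 = 2652 ⇒ r = 1326.
Block count: b = v(v − 1)/6 = 2653·2652/6 = 7035756/6 = 1172626.

r = 1326, b = 1172626.


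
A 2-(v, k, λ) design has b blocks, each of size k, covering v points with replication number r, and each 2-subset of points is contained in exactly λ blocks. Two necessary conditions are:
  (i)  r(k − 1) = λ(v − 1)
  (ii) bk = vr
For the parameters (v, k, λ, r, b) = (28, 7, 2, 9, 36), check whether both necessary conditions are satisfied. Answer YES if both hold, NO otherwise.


Condition (i): r(k − 1) = 9·6 = 54; λ(v − 1) = 2·27 = 54. Match? YES.
Condition (ii): bk = 36·7 = 252; vr = 28·9 = 252. Match? YES.
Both conditions hold? YES.

YES


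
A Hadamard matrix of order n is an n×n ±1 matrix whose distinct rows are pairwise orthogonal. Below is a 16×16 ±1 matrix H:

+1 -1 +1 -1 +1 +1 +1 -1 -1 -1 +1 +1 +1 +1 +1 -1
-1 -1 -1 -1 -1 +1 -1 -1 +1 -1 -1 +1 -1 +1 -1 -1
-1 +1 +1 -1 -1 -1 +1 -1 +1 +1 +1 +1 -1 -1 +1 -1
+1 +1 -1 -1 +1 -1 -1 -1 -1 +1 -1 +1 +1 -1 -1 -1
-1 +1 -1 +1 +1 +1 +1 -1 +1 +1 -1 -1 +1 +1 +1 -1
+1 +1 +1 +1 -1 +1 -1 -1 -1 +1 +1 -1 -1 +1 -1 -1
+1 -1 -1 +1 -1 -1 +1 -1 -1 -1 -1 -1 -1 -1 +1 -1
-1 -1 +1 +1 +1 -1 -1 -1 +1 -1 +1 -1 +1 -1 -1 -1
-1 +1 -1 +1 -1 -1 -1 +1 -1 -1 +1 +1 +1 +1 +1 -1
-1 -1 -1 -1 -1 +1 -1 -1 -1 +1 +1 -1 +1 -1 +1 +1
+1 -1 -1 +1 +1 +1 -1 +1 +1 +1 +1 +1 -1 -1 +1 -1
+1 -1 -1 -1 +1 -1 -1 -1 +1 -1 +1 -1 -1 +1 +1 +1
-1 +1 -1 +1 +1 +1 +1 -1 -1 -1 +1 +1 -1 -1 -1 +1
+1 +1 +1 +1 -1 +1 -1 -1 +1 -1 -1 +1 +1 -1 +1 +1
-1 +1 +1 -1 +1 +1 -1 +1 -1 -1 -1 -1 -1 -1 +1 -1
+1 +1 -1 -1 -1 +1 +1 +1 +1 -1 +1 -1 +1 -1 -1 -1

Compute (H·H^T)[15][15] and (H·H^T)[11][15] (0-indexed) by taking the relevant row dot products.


Row 11 of H: [1, -1, -1, -1, 1, -1, -1, -1, 1, -1, 1, -1, -1, 1, 1, 1].
Row 15 of H: [1, 1, -1, -1, -1, 1, 1, 1, 1, -1, 1, -1, 1, -1, -1, -1].
(H·H^T)[15][15] = Σ_j H[15][j]·H[15][j] = (1)² + (1)² + (-1)² + (-1)² + (-1)² + (1)² + (1)² + (1)² + (1)² + (-1)² + (1)² + (-1)² + (1)² + (-1)² + (-1)² + (-1)² = 1 + 1 + 1 + 1 + 1 + 1 + 1 + 1 + 1 + 1 + 1 + 1 + 1 + 1 + 1 + 1 = 16.
(H·H^T)[11][15] = Σ_j H[11][j]·H[15][j] = (1)·(1) + (-1)·(1) + (-1)·(-1) + (-1)·(-1) + (1)·(-1) + (-1)·(1) + (-1)·(1) + (-1)·(1) + (1)·(1) + (-1)·(-1) + (1)·(1) + (-1)·(-1) + (-1)·(1) + (1)·(-1) + (1)·(-1) + (1)·(-1) = 1 + -1 + 1 + 1 + -1 + -1 + -1 + -1 + 1 + 1 + 1 + 1 + -1 + -1 + -1 + -1 = -2.
Rows 11 and 15 are not orthogonal (dot product = -2 ≠ 0), so H is not a Hadamard matrix.

(15,15) entry = 16; (11,15) entry = -2.


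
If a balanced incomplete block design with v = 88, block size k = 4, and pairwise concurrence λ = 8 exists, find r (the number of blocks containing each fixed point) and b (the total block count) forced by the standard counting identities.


Any 2-(v, k, λ) BIBD satisfies two necessary conditions:
  (i)  Each point sits in r blocks, and counting incidences through any fixed point gives r(k − 1) = λ(v − 1), so r = λ(v − 1)/(k − 1).
  (ii) Total incidences bk = vr, so b = vr/k.
Step 1: r = λ(v − 1)/(k − 1) = 8·(88 − 1)/(4 − 1) = 8·87/3 = 696/3 = 232.
Step 2: b = vr/k = 88·232/4 = 20416/4 = 5104.
Check integrality: r = 232 ∈ Z ✓, b = 5104 ∈ Z ✓.
(These identities are necessary conditions: they determine r and b for any design with these parameters, but do not by themselves prove that one exists.)

r = 232, b = 5104.


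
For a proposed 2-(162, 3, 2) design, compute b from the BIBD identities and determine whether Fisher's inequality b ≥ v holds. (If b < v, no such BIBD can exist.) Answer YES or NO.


r = λ(v − 1)/(k − 1) = 2·161/2 = 161.
b = vr/k = 162·161/3 = 8694.
Fisher's inequality: b ≥ v ⇔ 8694 ≥ 162? YES.

YES


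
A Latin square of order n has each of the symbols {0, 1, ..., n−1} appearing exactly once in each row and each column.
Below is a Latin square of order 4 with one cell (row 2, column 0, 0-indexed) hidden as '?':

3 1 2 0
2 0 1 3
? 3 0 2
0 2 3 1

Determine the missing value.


Row 2 contains symbols [0, 2, 3] — missing [1].
Column 0 contains symbols [0, 2, 3] — missing [1].
The missing symbol must appear in both missing sets; intersection = [1].
Therefore the hidden value is 1.

Missing value = 1.


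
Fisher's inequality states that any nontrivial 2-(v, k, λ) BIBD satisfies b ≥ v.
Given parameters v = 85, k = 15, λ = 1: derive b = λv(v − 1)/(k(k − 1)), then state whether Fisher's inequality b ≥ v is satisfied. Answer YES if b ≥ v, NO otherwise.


b = λv(v − 1)/(k(k − 1)) = 1·85·84/(15·14) = 7140/210 = 34.
Compare with v = 85: b < v, so Fisher's inequality fails.

NO


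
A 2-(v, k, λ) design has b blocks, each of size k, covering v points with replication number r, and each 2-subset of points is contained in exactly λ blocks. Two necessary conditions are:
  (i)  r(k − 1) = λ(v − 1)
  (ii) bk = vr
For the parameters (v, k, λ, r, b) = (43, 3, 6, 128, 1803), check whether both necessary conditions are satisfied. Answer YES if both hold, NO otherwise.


Condition (i): r(k − 1) = 128·2 = 256; λ(v − 1) = 6·42 = 252. Match? NO.
Condition (ii): bk = 1803·3 = 5409; vr = 43·128 = 5504. Match? NO.
Both conditions hold? NO.

NO


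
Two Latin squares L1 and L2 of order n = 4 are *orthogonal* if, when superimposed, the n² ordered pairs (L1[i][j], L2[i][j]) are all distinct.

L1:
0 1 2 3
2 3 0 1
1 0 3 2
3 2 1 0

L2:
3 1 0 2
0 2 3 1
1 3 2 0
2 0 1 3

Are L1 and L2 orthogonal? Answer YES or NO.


Form the n² = 16 superimposed pairs (L1[i][j], L2[i][j]), row by row (rows and columns indexed from 0):
row 0: (0,3) (1,1) (2,0) (3,2)
row 1: (2,0) (3,2) (0,3) (1,1)
row 2: (1,1) (0,3) (3,2) (2,0)
row 3: (3,2) (2,0) (1,1) (0,3)
Orthogonality requires all 16 pairs distinct.
But the pair (2,0) repeats: cell (0,2) has L1 = 2, L2 = 0, and cell (1,0) has L1 = 2, L2 = 0.
A repeated pair means some other pair never occurs (only 4 distinct pairs out of 16), so the squares are not orthogonal.
Conclusion: NO.

NO


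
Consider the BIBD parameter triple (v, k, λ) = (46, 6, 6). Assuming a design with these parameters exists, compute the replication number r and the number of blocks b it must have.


Any 2-(v, k, λ) BIBD satisfies two necessary conditions:
  (i)  Each point sits in r blocks, and counting incidences through any fixed point gives r(k − 1) = λ(v − 1), so r = λ(v − 1)/(k − 1).
  (ii) Total incidences bk = vr, so b = vr/k.
Step 1: r = λ(v − 1)/(k − 1) = 6·(46 − 1)/(6 − 1) = 6·45/5 = 270/5 = 54.
Step 2: b = vr/k = 46·54/6 = 2484/6 = 414.
Check integrality: r = 54 ∈ Z ✓, b = 414 ∈ Z ✓.
(These identities are necessary conditions: they determine r and b for any design with these parameters, but do not by themselves prove that one exists.)

r = 54, b = 414.


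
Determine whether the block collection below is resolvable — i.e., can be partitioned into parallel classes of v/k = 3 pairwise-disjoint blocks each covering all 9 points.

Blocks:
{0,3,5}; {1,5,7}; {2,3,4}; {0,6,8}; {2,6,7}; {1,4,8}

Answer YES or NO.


v = 9, block size k = 3, number of blocks = 6.
For resolvability, blocks must partition into parallel classes of size v/k = 3.
Total blocks must therefore be a multiple of 3: 6 = 3·2 + 0 ⇒ divisible ✓.
Greedy packing gives 2 candidate class(es). Each should be a full parallel class (size 3, covers all 9 points).
  Class 1 (3 blocks): {0,3,5}; {2,6,7}; {1,4,8}. Points covered: [0, 1, 2, 3, 4, 5, 6, 7, 8].
  Class 2 (3 blocks): {1,5,7}; {2,3,4}; {0,6,8}. Points covered: [0, 1, 2, 3, 4, 5, 6, 7, 8].
All classes full (size 3)? YES. All classes cover every point? YES.
Resolvable? YES.

YES


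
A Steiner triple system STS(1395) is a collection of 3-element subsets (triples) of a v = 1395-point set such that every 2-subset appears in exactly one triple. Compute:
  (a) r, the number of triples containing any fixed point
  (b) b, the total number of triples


An STS(v) is a 2-(v, 3, 1) BIBD: block size k = 3, λ = 1.
Replication: r(k − 1) = λ(v − 1) ⇒ r·2 = 1395 − 1 = 1394 ⇒ r = 697.
Block count: b = v(v − 1)/6 = 1395·1394/6 = 1944630/6 = 324105.
(Check via bk = vr: 324105·3 = 972315 = 1395·697 = 972315 ✓.)

r = 697, b = 324105.


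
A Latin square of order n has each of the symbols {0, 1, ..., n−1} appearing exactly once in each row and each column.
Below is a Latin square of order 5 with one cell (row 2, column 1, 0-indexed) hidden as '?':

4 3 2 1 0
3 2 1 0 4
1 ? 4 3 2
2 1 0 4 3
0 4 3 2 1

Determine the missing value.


Row 2 contains symbols [1, 2, 3, 4] — missing [0].
Column 1 contains symbols [1, 2, 3, 4] — missing [0].
The missing symbol must appear in both missing sets; intersection = [0].
Therefore the hidden value is 0.

Missing value = 0.


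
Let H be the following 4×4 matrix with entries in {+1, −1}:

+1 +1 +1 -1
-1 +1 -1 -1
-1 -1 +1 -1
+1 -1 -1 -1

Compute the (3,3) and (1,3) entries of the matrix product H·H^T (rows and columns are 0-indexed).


Row 1 of H: [-1, 1, -1, -1].
Row 3 of H: [1, -1, -1, -1].
(H·H^T)[3][3] = Σ_j H[3][j]·H[3][j] = (1)² + (-1)² + (-1)² + (-1)² = 1 + 1 + 1 + 1 = 4.
(H·H^T)[1][3] = Σ_j H[1][j]·H[3][j] = (-1)·(1) + (1)·(-1) + (-1)·(-1) + (-1)·(-1) = -1 + -1 + 1 + 1 = 0.
So rows 1 and 3 are orthogonal; the diagonal entry equals n = 4.

(3,3) entry = 4; (1,3) entry = 0.


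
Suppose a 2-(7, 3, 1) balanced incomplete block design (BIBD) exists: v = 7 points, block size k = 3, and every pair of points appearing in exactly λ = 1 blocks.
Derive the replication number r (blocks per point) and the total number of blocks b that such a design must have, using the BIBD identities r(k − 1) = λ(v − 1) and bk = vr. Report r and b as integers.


Any 2-(v, k, λ) BIBD satisfies two necessary conditions:
  (i)  Each point sits in r blocks, and counting incidences through any fixed point gives r(k − 1) = λ(v − 1), so r = λ(v − 1)/(k − 1).
  (ii) Total incidences bk = vr, so b = vr/k.
Step 1: r = λ(v − 1)/(k − 1) = 1·(7 − 1)/(3 − 1) = 1·6/2 = 6/2 = 3.
Step 2: b = vr/k = 7·3/3 = 21/3 = 7.
Check integrality: r = 3 ∈ Z ✓, b = 7 ∈ Z ✓.
(These identities are necessary conditions: they determine r and b for any design with these parameters, but do not by themselves prove that one exists.)

r = 3, b = 7.


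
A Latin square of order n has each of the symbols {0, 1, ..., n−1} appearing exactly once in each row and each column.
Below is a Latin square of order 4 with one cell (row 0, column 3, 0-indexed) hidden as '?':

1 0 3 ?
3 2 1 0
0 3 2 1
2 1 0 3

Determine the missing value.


Row 0 contains symbols [0, 1, 3] — missing [2].
Column 3 contains symbols [0, 1, 3] — missing [2].
The missing symbol must appear in both missing sets; intersection = [2].
Therefore the hidden value is 2.

Missing value = 2.


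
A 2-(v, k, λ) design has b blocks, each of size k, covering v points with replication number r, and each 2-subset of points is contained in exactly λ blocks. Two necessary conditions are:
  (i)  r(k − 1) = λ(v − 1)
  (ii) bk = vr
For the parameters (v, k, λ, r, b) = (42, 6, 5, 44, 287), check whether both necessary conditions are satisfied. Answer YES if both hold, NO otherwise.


Condition (i): r(k − 1) = 44·5 = 220; λ(v − 1) = 5·41 = 205. Match? NO.
Condition (ii): bk = 287·6 = 1722; vr = 42·44 = 1848. Match? NO.
Both conditions hold? NO.

NO


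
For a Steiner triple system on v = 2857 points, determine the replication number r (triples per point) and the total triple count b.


An STS(v) is a 2-(v, 3, 1) BIBD: block size k = 3, λ = 1.
Replication: r(k − 1) = λ(v − 1) ⇒ r·2 = 2857 − 1 = 2856 ⇒ r = 1428.
Block count: bk = vr ⇒ b·3 = 2857·1428 = 4079796 ⇒ b = 1359932.
(Check via b = v(v − 1)/6 = 2857·2856/6 = 8159592/6 = 1359932.)

r = 1428, b = 1359932.


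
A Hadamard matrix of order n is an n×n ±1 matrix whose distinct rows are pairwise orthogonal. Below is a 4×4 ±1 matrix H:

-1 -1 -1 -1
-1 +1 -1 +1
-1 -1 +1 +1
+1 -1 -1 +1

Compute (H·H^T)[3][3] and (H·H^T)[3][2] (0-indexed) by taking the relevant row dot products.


Row 2 of H: [-1, -1, 1, 1].
Row 3 of H: [1, -1, -1, 1].
(H·H^T)[3][3] = Σ_j H[3][j]·H[3][j] = (1)² + (-1)² + (-1)² + (1)² = 1 + 1 + 1 + 1 = 4.
(H·H^T)[3][2] = Σ_j H[3][j]·H[2][j] = (1)·(-1) + (-1)·(-1) + (-1)·(1) + (1)·(1) = -1 + 1 + -1 + 1 = 0.
So rows 3 and 2 are orthogonal; the diagonal entry equals n = 4.

(3,3) entry = 4; (3,2) entry = 0.


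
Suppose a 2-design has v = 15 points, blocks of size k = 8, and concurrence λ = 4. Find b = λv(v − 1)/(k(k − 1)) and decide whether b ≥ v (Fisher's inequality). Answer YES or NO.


r = λ(v − 1)/(k − 1) = 4·14/7 = 8.
b = vr/k = 15·8/8 = 15.
Fisher's inequality: b ≥ v ⇔ 15 ≥ 15? YES.

YES


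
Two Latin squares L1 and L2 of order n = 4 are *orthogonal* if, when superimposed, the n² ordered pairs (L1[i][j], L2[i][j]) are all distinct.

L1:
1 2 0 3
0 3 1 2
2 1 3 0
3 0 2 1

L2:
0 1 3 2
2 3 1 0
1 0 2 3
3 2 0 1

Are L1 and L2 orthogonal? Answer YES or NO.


Form the n² = 16 superimposed pairs (L1[i][j], L2[i][j]), row by row (rows and columns indexed from 0):
row 0: (1,0) (2,1) (0,3) (3,2)
row 1: (0,2) (3,3) (1,1) (2,0)
row 2: (2,1) (1,0) (3,2) (0,3)
row 3: (3,3) (0,2) (2,0) (1,1)
Orthogonality requires all 16 pairs distinct.
But the pair (2,1) repeats: cell (0,1) has L1 = 2, L2 = 1, and cell (2,0) has L1 = 2, L2 = 1.
A repeated pair means some other pair never occurs (only 8 distinct pairs out of 16), so the squares are not orthogonal.
Conclusion: NO.

NO


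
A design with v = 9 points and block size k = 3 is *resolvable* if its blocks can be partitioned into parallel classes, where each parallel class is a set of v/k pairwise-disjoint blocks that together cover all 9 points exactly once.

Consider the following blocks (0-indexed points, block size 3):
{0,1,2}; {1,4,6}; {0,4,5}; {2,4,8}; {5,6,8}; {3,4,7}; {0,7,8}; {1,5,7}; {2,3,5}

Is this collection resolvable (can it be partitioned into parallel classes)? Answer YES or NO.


v = 9, block size k = 3, number of blocks = 9.
For resolvability, blocks must partition into parallel classes of size v/k = 3.
Total blocks must therefore be a multiple of 3: 9 = 3·3 + 0 ⇒ divisible ✓.
Consider block {0,4,5}. It intersects every other block in the collection, so no parallel class of size 3 can contain it.
Since every block must belong to some parallel class in a resolution, the collection cannot be partitioned into parallel classes.
Resolvable? NO.

NO


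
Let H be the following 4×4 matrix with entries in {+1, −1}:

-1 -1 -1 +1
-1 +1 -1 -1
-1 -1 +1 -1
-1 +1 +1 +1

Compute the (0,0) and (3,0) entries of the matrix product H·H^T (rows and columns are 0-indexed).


Row 0 of H: [-1, -1, -1, 1].
Row 3 of H: [-1, 1, 1, 1].
(H·H^T)[0][0] = Σ_j H[0][j]·H[0][j] = (-1)² + (-1)² + (-1)² + (1)² = 1 + 1 + 1 + 1 = 4.
(H·H^T)[3][0] = Σ_j H[3][j]·H[0][j] = (-1)·(-1) + (1)·(-1) + (1)·(-1) + (1)·(1) = 1 + -1 + -1 + 1 = 0.
So rows 3 and 0 are orthogonal; the diagonal entry equals n = 4.

(0,0) entry = 4; (3,0) entry = 0.


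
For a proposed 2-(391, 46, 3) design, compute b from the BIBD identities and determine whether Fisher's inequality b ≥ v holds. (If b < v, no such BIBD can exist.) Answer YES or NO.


r = λ(v − 1)/(k − 1) = 3·390/45 = 26.
b = vr/k = 391·26/46 = 221.
Fisher's inequality: b ≥ v ⇔ 221 ≥ 391? NO.

NO


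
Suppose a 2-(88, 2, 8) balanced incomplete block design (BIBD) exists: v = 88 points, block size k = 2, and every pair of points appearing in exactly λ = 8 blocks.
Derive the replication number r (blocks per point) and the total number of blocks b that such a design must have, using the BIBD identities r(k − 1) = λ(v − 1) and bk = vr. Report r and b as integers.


Any 2-(v, k, λ) BIBD satisfies two necessary conditions:
  (i)  Each point sits in r blocks, and counting incidences through any fixed point gives r(k − 1) = λ(v − 1), so r = λ(v − 1)/(k − 1).
  (ii) Total incidences bk = vr, so b = vr/k.
Step 1: r = λ(v − 1)/(k − 1) = 8·(88 − 1)/(2 − 1) = 8·87/1 = 696/1 = 696.
Step 2: b = vr/k = 88·696/2 = 61248/2 = 30624.
Check integrality: r = 696 ∈ Z ✓, b = 30624 ∈ Z ✓.
(These identities are necessary conditions: they determine r and b for any design with these parameters, but do not by themselves prove that one exists.)

r = 696, b = 30624.


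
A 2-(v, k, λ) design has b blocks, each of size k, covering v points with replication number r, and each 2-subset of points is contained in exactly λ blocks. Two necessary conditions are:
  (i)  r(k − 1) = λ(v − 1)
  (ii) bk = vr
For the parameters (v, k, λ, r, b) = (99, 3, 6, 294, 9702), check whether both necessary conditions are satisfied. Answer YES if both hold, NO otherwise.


Condition (i): r(k − 1) = 294·2 = 588; λ(v − 1) = 6·98 = 588. Match? YES.
Condition (ii): bk = 9702·3 = 29106; vr = 99·294 = 29106. Match? YES.
Both conditions hold? YES.

YES


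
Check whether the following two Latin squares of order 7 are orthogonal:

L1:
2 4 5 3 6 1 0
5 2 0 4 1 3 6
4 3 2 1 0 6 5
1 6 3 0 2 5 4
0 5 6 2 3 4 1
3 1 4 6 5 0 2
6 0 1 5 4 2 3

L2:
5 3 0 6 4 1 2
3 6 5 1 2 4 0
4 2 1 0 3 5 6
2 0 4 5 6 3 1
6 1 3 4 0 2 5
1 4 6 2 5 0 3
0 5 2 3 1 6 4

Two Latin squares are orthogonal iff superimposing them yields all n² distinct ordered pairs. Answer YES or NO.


Form the n² = 49 superimposed pairs (L1[i][j], L2[i][j]), row by row (rows and columns indexed from 0):
row 0: (2,5) (4,3) (5,0) (3,6) (6,4) (1,1) (0,2)
row 1: (5,3) (2,6) (0,5) (4,1) (1,2) (3,4) (6,0)
row 2: (4,4) (3,2) (2,1) (1,0) (0,3) (6,5) (5,6)
row 3: (1,2) (6,0) (3,4) (0,5) (2,6) (5,3) (4,1)
row 4: (0,6) (5,1) (6,3) (2,4) (3,0) (4,2) (1,5)
row 5: (3,1) (1,4) (4,6) (6,2) (5,5) (0,0) (2,3)
row 6: (6,0) (0,5) (1,2) (5,3) (4,1) (2,6) (3,4)
Orthogonality requires all 49 pairs distinct.
But the pair (1,2) repeats: cell (1,4) has L1 = 1, L2 = 2, and cell (3,0) has L1 = 1, L2 = 2.
A repeated pair means some other pair never occurs (only 35 distinct pairs out of 49), so the squares are not orthogonal.
Conclusion: NO.

NO


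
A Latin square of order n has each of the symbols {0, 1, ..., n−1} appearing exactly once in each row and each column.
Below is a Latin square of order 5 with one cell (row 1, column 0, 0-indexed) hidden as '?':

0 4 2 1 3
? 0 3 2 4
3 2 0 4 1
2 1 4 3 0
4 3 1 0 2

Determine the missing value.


Row 1 contains symbols [0, 2, 3, 4] — missing [1].
Column 0 contains symbols [0, 2, 3, 4] — missing [1].
The missing symbol must appear in both missing sets; intersection = [1].
Therefore the hidden value is 1.

Missing value = 1.


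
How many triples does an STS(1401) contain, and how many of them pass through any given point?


An STS(v) is a 2-(v, 3, 1) BIBD: block size k = 3, λ = 1.
Replication: r(k − 1) = λ(v − 1) ⇒ r·2 = 1401 − 1 = 1400 ⇒ r = 700.
Block count: b = v(v − 1)/6 = 1401·1400/6 = 1961400/6 = 326900.
(Check via bk = vr: 326900·3 = 980700 = 1401·700 = 980700 ✓.)

r = 700, b = 326900.


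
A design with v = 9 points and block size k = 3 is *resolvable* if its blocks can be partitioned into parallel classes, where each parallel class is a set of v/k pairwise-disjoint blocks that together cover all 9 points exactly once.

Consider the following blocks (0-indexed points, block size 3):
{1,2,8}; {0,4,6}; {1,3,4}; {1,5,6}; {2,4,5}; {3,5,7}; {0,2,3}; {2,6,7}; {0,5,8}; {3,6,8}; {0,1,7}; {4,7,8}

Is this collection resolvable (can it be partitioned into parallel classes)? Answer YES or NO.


v = 9, block size k = 3, number of blocks = 12.
For resolvability, blocks must partition into parallel classes of size v/k = 3.
Total blocks must therefore be a multiple of 3: 12 = 3·4 + 0 ⇒ divisible ✓.
Greedy packing gives 4 candidate class(es). Each should be a full parallel class (size 3, covers all 9 points).
  Class 1 (3 blocks): {1,2,8}; {0,4,6}; {3,5,7}. Points covered: [0, 1, 2, 3, 4, 5, 6, 7, 8].
  Class 2 (3 blocks): {1,3,4}; {2,6,7}; {0,5,8}. Points covered: [0, 1, 2, 3, 4, 5, 6, 7, 8].
  Class 3 (3 blocks): {1,5,6}; {0,2,3}; {4,7,8}. Points covered: [0, 1, 2, 3, 4, 5, 6, 7, 8].
  Class 4 (3 blocks): {2,4,5}; {3,6,8}; {0,1,7}. Points covered: [0, 1, 2, 3, 4, 5, 6, 7, 8].
All classes full (size 3)? YES. All classes cover every point? YES.
Resolvable? YES.

YES


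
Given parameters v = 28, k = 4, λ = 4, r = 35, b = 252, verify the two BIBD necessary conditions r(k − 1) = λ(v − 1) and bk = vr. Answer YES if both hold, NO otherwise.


Condition (i): r(k − 1) = 35·3 = 105; λ(v − 1) = 4·27 = 108. Match? NO.
Condition (ii): bk = 252·4 = 1008; vr = 28·35 = 980. Match? NO.
Both conditions hold? NO.

NO


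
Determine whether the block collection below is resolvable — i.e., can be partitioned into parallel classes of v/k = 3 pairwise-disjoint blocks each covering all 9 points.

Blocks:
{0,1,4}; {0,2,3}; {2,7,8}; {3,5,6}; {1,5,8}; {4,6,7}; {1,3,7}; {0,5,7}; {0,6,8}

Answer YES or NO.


v = 9, block size k = 3, number of blocks = 9.
For resolvability, blocks must partition into parallel classes of size v/k = 3.
Total blocks must therefore be a multiple of 3: 9 = 3·3 + 0 ⇒ divisible ✓.
Consider block {1,3,7}. The only other block(s) in the collection disjoint from it are {0,6,8} — just 1 block(s). Any parallel class containing {1,3,7} would need 2 other blocks each disjoint from it, so no parallel class of size 3 can contain {1,3,7}.
Since every block must belong to some parallel class in a resolution, the collection cannot be partitioned into parallel classes.
Resolvable? NO.

NO


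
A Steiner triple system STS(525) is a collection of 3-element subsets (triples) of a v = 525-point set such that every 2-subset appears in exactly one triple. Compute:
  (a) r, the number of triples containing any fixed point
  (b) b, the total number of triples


An STS(v) is a 2-(v, 3, 1) BIBD: block size k = 3, λ = 1.
Replication: r(k − 1) = λ(v − 1) ⇒ r·2 = 525 − 1 = 524 ⇒ r = 262.
Block count: bk = vr ⇒ b·3 = 525·262 = 137550 ⇒ b = 45850.

r = 262, b = 45850.


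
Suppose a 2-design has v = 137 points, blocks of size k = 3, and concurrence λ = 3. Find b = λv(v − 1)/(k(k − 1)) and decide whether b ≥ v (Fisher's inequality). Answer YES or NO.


b = λv(v − 1)/(k(k − 1)) = 3·137·136/(3·2) = 55896/6 = 9316.
Compare with v = 137: b ≥ v, so Fisher's inequality holds.

YES


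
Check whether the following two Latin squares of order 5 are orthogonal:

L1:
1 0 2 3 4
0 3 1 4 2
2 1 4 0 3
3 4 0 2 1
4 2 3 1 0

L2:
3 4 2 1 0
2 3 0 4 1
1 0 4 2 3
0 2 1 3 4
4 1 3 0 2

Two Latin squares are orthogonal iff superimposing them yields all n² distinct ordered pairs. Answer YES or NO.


Form the n² = 25 superimposed pairs (L1[i][j], L2[i][j]), row by row (rows and columns indexed from 0):
row 0: (1,3) (0,4) (2,2) (3,1) (4,0)
row 1: (0,2) (3,3) (1,0) (4,4) (2,1)
row 2: (2,1) (1,0) (4,4) (0,2) (3,3)
row 3: (3,0) (4,2) (0,1) (2,3) (1,4)
row 4: (4,4) (2,1) (3,3) (1,0) (0,2)
Orthogonality requires all 25 pairs distinct.
But the pair (2,1) repeats: cell (1,4) has L1 = 2, L2 = 1, and cell (2,0) has L1 = 2, L2 = 1.
A repeated pair means some other pair never occurs (only 15 distinct pairs out of 25), so the squares are not orthogonal.
Conclusion: NO.

NO


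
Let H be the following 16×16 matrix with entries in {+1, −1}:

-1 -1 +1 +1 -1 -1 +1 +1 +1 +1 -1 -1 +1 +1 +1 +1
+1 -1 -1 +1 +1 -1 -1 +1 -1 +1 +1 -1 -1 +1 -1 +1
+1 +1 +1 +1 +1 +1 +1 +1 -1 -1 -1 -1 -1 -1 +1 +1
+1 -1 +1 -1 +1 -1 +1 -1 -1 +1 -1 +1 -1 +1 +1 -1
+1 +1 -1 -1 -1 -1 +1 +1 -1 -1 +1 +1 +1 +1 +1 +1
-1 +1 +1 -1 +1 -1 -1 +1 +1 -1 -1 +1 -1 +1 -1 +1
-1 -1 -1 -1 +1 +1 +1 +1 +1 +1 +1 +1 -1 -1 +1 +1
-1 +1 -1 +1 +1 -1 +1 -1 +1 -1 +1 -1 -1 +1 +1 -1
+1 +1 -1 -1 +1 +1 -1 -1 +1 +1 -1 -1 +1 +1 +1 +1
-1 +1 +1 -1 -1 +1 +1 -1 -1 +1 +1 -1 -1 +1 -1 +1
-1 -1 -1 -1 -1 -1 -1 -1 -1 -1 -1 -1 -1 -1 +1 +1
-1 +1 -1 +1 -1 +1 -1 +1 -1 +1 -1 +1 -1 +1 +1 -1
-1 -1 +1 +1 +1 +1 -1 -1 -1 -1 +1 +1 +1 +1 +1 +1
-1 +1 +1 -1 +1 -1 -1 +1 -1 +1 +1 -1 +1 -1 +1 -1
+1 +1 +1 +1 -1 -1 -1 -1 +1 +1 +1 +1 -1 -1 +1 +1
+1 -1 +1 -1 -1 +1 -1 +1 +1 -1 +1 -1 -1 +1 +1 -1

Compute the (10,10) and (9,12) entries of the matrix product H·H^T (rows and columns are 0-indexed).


Row 9 of H: [-1, 1, 1, -1, -1, 1, 1, -1, -1, 1, 1, -1, -1, 1, -1, 1].
Row 10 of H: [-1, -1, -1, -1, -1, -1, -1, -1, -1, -1, -1, -1, -1, -1, 1, 1].
Row 12 of H: [-1, -1, 1, 1, 1, 1, -1, -1, -1, -1, 1, 1, 1, 1, 1, 1].
(H·H^T)[10][10] = Σ_j H[10][j]·H[10][j] = (-1)² + (-1)² + (-1)² + (-1)² + (-1)² + (-1)² + (-1)² + (-1)² + (-1)² + (-1)² + (-1)² + (-1)² + (-1)² + (-1)² + (1)² + (1)² = 1 + 1 + 1 + 1 + 1 + 1 + 1 + 1 + 1 + 1 + 1 + 1 + 1 + 1 + 1 + 1 = 16.
(H·H^T)[9][12] = Σ_j H[9][j]·H[12][j] = (-1)·(-1) + (1)·(-1) + (1)·(1) + (-1)·(1) + (-1)·(1) + (1)·(1) + (1)·(-1) + (-1)·(-1) + (-1)·(-1) + (1)·(-1) + (1)·(1) + (-1)·(1) + (-1)·(1) + (1)·(1) + (-1)·(1) + (1)·(1) = 1 + -1 + 1 + -1 + -1 + 1 + -1 + 1 + 1 + -1 + 1 + -1 + -1 + 1 + -1 + 1 = 0.
So rows 9 and 12 are orthogonal; the diagonal entry equals n = 16.

(10,10) entry = 16; (9,12) entry = 0.


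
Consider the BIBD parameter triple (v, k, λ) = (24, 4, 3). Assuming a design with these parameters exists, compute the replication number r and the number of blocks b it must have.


Any 2-(v, k, λ) BIBD satisfies two necessary conditions:
  (i)  Each point sits in r blocks, and counting incidences through any fixed point gives r(k − 1) = λ(v − 1), so r = λ(v − 1)/(k − 1).
  (ii) Total incidences bk = vr, so b = vr/k.
Step 1: r = λ(v − 1)/(k − 1) = 3·(24 − 1)/(4 − 1) = 3·23/3 = 69/3 = 23.
Step 2: b = vr/k = 24·23/4 = 552/4 = 138.
Check integrality: r = 23 ∈ Z ✓, b = 138 ∈ Z ✓.
(These identities are necessary conditions: they determine r and b for any design with these parameters, but do not by themselves prove that one exists.)

r = 23, b = 138.


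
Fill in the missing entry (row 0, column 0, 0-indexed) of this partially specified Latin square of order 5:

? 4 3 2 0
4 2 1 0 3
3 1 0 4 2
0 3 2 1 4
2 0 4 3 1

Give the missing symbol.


Row 0 contains symbols [0, 2, 3, 4] — missing [1].
Column 0 contains symbols [0, 2, 3, 4] — missing [1].
The missing symbol must appear in both missing sets; intersection = [1].
Therefore the hidden value is 1.

Missing value = 1.


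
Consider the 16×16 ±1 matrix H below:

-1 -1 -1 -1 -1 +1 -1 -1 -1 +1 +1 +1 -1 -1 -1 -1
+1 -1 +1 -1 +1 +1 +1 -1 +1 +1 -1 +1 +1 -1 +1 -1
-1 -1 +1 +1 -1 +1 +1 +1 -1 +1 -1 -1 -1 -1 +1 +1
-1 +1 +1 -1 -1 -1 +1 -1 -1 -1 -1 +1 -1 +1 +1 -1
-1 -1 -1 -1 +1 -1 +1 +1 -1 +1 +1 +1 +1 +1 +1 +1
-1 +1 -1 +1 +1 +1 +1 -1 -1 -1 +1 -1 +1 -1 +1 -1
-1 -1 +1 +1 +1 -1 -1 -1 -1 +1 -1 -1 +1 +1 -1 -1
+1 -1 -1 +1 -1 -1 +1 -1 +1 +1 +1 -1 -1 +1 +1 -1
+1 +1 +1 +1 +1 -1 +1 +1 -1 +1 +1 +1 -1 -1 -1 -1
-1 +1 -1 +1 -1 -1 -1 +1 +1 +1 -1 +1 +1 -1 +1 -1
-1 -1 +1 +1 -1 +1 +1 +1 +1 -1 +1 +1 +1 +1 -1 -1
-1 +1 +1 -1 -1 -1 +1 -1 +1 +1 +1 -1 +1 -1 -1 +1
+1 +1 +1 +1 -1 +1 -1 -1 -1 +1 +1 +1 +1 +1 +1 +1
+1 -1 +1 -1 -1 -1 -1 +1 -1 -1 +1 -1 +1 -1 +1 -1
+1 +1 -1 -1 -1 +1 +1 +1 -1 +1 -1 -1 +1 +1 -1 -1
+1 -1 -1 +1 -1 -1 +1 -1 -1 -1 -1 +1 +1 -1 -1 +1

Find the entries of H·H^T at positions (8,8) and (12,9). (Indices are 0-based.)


Row 8 of H: [1, 1, 1, 1, 1, -1, 1, 1, -1, 1, 1, 1, -1, -1, -1, -1].
Row 9 of H: [-1, 1, -1, 1, -1, -1, -1, 1, 1, 1, -1, 1, 1, -1, 1, -1].
Row 12 of H: [1, 1, 1, 1, -1, 1, -1, -1, -1, 1, 1, 1, 1, 1, 1, 1].
(H·H^T)[8][8] = Σ_j H[8][j]·H[8][j] = (1)² + (1)² + (1)² + (1)² + (1)² + (-1)² + (1)² + (1)² + (-1)² + (1)² + (1)² + (1)² + (-1)² + (-1)² + (-1)² + (-1)² = 1 + 1 + 1 + 1 + 1 + 1 + 1 + 1 + 1 + 1 + 1 + 1 + 1 + 1 + 1 + 1 = 16.
(H·H^T)[12][9] = Σ_j H[12][j]·H[9][j] = (1)·(-1) + (1)·(1) + (1)·(-1) + (1)·(1) + (-1)·(-1) + (1)·(-1) + (-1)·(-1) + (-1)·(1) + (-1)·(1) + (1)·(1) + (1)·(-1) + (1)·(1) + (1)·(1) + (1)·(-1) + (1)·(1) + (1)·(-1) = -1 + 1 + -1 + 1 + 1 + -1 + 1 + -1 + -1 + 1 + -1 + 1 + 1 + -1 + 1 + -1 = 0.
So rows 12 and 9 are orthogonal; the diagonal entry equals n = 16.

(8,8) entry = 16; (12,9) entry = 0.


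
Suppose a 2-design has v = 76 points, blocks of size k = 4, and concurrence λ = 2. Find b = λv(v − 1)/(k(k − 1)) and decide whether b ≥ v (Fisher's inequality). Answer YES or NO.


r = λ(v − 1)/(k − 1) = 2·75/3 = 50.
b = vr/k = 76·50/4 = 950.
Fisher's inequality: b ≥ v ⇔ 950 ≥ 76? YES.

YES


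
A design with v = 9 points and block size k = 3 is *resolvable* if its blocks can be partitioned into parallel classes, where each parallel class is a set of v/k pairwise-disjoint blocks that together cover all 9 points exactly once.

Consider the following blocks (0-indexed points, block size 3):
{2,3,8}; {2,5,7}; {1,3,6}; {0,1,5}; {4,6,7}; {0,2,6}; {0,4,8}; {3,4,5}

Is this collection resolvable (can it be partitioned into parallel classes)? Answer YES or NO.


v = 9, block size k = 3, number of blocks = 8.
For resolvability, blocks must partition into parallel classes of size v/k = 3.
Total blocks must therefore be a multiple of 3: 8 = 3·2 + 2 ⇒ not divisible ✗.
Resolvable? NO.

NO


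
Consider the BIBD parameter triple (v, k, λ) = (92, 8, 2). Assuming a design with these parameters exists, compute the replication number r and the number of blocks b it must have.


Any 2-(v, k, λ) BIBD satisfies two necessary conditions:
  (i)  Each point sits in r blocks, and counting incidences through any fixed point gives r(k − 1) = λ(v − 1), so r = λ(v − 1)/(k − 1).
  (ii) Total incidences bk = vr, so b = vr/k.
Step 1: r = λ(v − 1)/(k − 1) = 2·(92 − 1)/(8 − 1) = 2·91/7 = 182/7 = 26.
Step 2: b = vr/k = 92·26/8 = 2392/8 = 299.
Check integrality: r = 26 ∈ Z ✓, b = 299 ∈ Z ✓.
(These identities are necessary conditions: they determine r and b for any design with these parameters, but do not by themselves prove that one exists.)

r = 26, b = 299.


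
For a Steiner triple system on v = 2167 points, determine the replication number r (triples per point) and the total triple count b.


An STS(v) is a 2-(v, 3, 1) BIBD: block size k = 3, λ = 1.
Replication: r(k − 1) = λ(v − 1) ⇒ r·2 = 2167 − 1 = 2166 ⇒ r = 1083.
Block count: bk = vr ⇒ b·3 = 2167·1083 = 2346861 ⇒ b = 782287.
(Check via b = v(v − 1)/6 = 2167·2166/6 = 4693722/6 = 782287.)

r = 1083, b = 782287.


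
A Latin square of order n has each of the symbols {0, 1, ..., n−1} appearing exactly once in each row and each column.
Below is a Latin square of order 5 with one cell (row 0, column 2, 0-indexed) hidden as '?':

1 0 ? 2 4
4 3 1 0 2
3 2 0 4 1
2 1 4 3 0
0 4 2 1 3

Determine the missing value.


Row 0 contains symbols [0, 1, 2, 4] — missing [3].
Column 2 contains symbols [0, 1, 2, 4] — missing [3].
The missing symbol must appear in both missing sets; intersection = [3].
Therefore the hidden value is 3.

Missing value = 3.


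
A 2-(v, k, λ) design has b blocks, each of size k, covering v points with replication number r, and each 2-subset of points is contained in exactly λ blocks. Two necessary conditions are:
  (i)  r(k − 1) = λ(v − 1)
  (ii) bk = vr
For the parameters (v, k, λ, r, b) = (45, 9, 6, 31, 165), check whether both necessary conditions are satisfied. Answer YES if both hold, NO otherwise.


Condition (i): r(k − 1) = 31·8 = 248; λ(v − 1) = 6·44 = 264. Match? NO.
Condition (ii): bk = 165·9 = 1485; vr = 45·31 = 1395. Match? NO.
Both conditions hold? NO.

NO


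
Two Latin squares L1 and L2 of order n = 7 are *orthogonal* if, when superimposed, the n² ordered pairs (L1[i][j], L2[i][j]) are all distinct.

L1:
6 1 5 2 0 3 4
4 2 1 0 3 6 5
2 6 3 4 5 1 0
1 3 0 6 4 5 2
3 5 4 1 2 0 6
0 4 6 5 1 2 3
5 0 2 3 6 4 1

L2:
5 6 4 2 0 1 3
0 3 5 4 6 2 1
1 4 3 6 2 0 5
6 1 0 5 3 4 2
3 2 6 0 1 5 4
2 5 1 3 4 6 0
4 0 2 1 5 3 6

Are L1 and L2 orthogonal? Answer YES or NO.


Form the n² = 49 superimposed pairs (L1[i][j], L2[i][j]), row by row (rows and columns indexed from 0):
row 0: (6,5) (1,6) (5,4) (2,2) (0,0) (3,1) (4,3)
row 1: (4,0) (2,3) (1,5) (0,4) (3,6) (6,2) (5,1)
row 2: (2,1) (6,4) (3,3) (4,6) (5,2) (1,0) (0,5)
row 3: (1,6) (3,1) (0,0) (6,5) (4,3) (5,4) (2,2)
row 4: (3,3) (5,2) (4,6) (1,0) (2,1) (0,5) (6,4)
row 5: (0,2) (4,5) (6,1) (5,3) (1,4) (2,6) (3,0)
row 6: (5,4) (0,0) (2,2) (3,1) (6,5) (4,3) (1,6)
Orthogonality requires all 49 pairs distinct.
But the pair (1,6) repeats: cell (0,1) has L1 = 1, L2 = 6, and cell (3,0) has L1 = 1, L2 = 6.
A repeated pair means some other pair never occurs (only 28 distinct pairs out of 49), so the squares are not orthogonal.
Conclusion: NO.

NO


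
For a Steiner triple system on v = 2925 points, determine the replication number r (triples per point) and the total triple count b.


An STS(v) is a 2-(v, 3, 1) BIBD: block size k = 3, λ = 1.
Replication: r(k − 1) = λ(v − 1) ⇒ r·2 = 2925 − 1 = 2924 ⇒ r = 1462.
Block count: b = v(v − 1)/6 = 2925·2924/6 = 8552700/6 = 1425450.
(Check via bk = vr: 1425450·3 = 4276350 = 2925·1462 = 4276350 ✓.)

r = 1462, b = 1425450.


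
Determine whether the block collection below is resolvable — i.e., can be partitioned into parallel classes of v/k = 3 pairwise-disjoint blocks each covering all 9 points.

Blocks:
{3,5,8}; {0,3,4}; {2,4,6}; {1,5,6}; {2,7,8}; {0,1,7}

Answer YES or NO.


v = 9, block size k = 3, number of blocks = 6.
For resolvability, blocks must partition into parallel classes of size v/k = 3.
Total blocks must therefore be a multiple of 3: 6 = 3·2 + 0 ⇒ divisible ✓.
Greedy packing gives 2 candidate class(es). Each should be a full parallel class (size 3, covers all 9 points).
  Class 1 (3 blocks): {3,5,8}; {2,4,6}; {0,1,7}. Points covered: [0, 1, 2, 3, 4, 5, 6, 7, 8].
  Class 2 (3 blocks): {0,3,4}; {1,5,6}; {2,7,8}. Points covered: [0, 1, 2, 3, 4, 5, 6, 7, 8].
All classes full (size 3)? YES. All classes cover every point? YES.
Resolvable? YES.

YES


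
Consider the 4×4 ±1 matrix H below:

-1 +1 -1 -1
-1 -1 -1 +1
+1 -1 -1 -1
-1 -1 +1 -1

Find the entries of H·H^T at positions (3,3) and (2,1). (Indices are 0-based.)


Row 1 of H: [-1, -1, -1, 1].
Row 2 of H: [1, -1, -1, -1].
Row 3 of H: [-1, -1, 1, -1].
(H·H^T)[3][3] = Σ_j H[3][j]·H[3][j] = (-1)² + (-1)² + (1)² + (-1)² = 1 + 1 + 1 + 1 = 4.
(H·H^T)[2][1] = Σ_j H[2][j]·H[1][j] = (1)·(-1) + (-1)·(-1) + (-1)·(-1) + (-1)·(1) = -1 + 1 + 1 + -1 = 0.
So rows 2 and 1 are orthogonal; the diagonal entry equals n = 4.

(3,3) entry = 4; (2,1) entry = 0.


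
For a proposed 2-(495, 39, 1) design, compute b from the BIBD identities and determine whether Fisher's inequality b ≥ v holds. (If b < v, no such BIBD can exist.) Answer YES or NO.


r = λ(v − 1)/(k − 1) = 1·494/38 = 13.
b = vr/k = 495·13/39 = 165.
Fisher's inequality: b ≥ v ⇔ 165 ≥ 495? NO.

NO


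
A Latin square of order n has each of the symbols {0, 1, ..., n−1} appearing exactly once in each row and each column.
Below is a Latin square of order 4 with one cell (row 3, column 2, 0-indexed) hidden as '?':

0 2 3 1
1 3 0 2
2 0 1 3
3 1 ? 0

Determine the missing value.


Row 3 contains symbols [0, 1, 3] — missing [2].
Column 2 contains symbols [0, 1, 3] — missing [2].
The missing symbol must appear in both missing sets; intersection = [2].
Therefore the hidden value is 2.

Missing value = 2.
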